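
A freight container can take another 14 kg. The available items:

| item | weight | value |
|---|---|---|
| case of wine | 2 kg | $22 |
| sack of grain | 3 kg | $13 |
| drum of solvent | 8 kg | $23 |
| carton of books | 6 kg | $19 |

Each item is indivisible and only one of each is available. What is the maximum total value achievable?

$58

Check high-value combinations within 14 kg:
- case of wine+sack of grain+drum of solvent: weight 2+3+8=13, value 22+13+23=58
- case of wine+sack of grain+carton of books: weight 2+3+6=11, value 22+13+19=54
- case of wine+drum of solvent: weight 2+8=10, value 22+23=45
- drum of solvent+carton of books: weight 8+6=14, value 23+19=42
Best: $58.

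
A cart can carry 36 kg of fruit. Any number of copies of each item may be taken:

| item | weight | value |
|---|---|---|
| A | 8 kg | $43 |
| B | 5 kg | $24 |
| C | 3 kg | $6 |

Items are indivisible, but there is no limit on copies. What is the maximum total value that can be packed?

$182

Best value-per-unit is A at 43/8; filling with it alone gives 4×43 = 172.
Optimal mix: 2×A + 4×B → weight 36, value 182.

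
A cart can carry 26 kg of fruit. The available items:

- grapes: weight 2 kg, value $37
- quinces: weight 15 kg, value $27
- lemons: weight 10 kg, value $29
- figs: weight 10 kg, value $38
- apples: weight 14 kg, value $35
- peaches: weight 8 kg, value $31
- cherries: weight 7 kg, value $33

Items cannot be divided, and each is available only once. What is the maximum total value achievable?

Check high-value combinations within 26 kg:
- grapes+figs+apples: weight 2+10+14=26, value 37+38+35=110
- grapes+figs+cherries: weight 2+10+7=19, value 37+38+33=108
- grapes+figs+peaches: weight 2+10+8=20, value 37+38+31=106
Best: $110.

$110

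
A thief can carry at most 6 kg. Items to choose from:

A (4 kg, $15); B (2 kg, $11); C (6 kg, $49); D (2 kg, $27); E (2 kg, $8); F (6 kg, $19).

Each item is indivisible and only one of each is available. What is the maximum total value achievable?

This is a 0/1 knapsack; check combinations near the capacity.
- C: weight 6, value 49
- B+D+E: weight 2+2+2=6, value 11+27+8=46
- A+D: weight 4+2=6, value 15+27=42
Best: $49.

$49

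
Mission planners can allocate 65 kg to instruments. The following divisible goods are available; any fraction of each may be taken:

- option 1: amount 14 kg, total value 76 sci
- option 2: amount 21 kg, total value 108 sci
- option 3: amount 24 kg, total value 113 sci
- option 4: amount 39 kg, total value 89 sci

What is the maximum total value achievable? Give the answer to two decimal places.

Take in order of value per unit:
- option 1 (76/14 per unit): all 14 → value 76, running total 76.00
- option 2 (108/21 per unit): all 21 → value 108, running total 184.00
- option 3 (113/24 per unit): all 24 → value 113, running total 297.00
- option 4 (89/39 per unit): 6 of 39 → value 6×89/39 = 13.6923, running total 310.69
Total 310.69.

310.69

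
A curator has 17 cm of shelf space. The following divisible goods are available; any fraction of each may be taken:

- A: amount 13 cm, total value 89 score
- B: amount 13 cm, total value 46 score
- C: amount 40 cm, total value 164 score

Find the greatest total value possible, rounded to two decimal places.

105.40

Take in order of value per unit:
- A (89/13 per unit): all 13 → value 89, running total 89.00
- C (164/40 per unit): 4 of 40 → value 4×164/40 = 16.4000, running total 105.40
Total 105.40.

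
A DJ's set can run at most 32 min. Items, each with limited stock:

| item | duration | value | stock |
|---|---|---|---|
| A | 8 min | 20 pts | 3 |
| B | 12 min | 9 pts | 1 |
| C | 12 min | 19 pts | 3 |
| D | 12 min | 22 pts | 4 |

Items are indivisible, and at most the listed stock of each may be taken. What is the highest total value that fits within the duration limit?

Top feasible selections:
- 1×A + 2×D: duration 32, value 64
- 2×A + 1×D: duration 28, value 62
Best: 64 pts.

64 pts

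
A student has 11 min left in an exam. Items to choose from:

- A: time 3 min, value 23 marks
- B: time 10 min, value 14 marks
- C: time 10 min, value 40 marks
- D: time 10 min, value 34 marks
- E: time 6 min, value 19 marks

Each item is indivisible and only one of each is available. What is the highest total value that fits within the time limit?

Check high-value combinations within 11 min:
- A+E: time 3+6=9, value 23+19=42
- C: time 10, value 40
- D: time 10, value 34
- A: time 3, value 23
- E: time 6, value 19
Best: 42 marks.

42 marks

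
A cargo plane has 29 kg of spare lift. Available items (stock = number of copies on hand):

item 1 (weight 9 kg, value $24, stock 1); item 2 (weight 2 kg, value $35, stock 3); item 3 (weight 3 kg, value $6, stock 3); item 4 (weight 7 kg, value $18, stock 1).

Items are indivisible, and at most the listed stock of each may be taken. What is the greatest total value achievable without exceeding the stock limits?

Top feasible selections:
- 1×item 1 + 3×item 2 + 2×item 3 + 1×item 4: weight 28, value 159
- 1×item 1 + 3×item 2 + 1×item 3 + 1×item 4: weight 25, value 153
- 1×item 1 + 3×item 2 + 1×item 4: weight 22, value 147
Best: $159.

$159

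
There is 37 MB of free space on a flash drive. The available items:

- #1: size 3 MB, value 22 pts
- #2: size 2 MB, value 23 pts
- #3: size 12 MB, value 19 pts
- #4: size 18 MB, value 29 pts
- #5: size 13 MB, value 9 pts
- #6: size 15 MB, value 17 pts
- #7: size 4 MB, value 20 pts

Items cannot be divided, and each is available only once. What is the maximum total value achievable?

This is a 0/1 knapsack; check combinations near the capacity.
- #1+#2+#3+#6+#7: size 3+2+12+15+4=36, value 22+23+19+17+20=101
- #1+#2+#4+#7: size 3+2+18+4=27, value 22+23+29+20=94
- #1+#2+#3+#5+#7: size 3+2+12+13+4=34, value 22+23+19+9+20=93
- #1+#2+#3+#4: size 3+2+12+18=35, value 22+23+19+29=93
Best: 101 pts.

101 pts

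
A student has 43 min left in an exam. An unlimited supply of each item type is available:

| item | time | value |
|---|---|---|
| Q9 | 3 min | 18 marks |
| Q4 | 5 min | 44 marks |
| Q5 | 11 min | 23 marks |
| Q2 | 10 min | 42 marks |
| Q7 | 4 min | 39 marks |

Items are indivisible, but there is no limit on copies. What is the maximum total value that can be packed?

Best value-per-unit is Q7 at 39/4; filling with it alone gives 10×39 = 390.
Optimal mix: 1×Q9 + 10×Q7 → time 43, value 408.

408 marks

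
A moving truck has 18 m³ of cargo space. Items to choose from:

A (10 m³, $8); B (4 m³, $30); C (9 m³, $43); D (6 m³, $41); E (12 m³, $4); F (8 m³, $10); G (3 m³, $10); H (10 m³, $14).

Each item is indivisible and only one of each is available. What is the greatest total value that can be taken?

Check high-value combinations within 18 m³:
- C+D+G: volume 9+6+3=18, value 43+41+10=94
- C+D: volume 9+6=15, value 43+41=84
- B+C+G: volume 4+9+3=16, value 30+43+10=83
- B+D+G: volume 4+6+3=13, value 30+41+10=81
Best: $94.

$94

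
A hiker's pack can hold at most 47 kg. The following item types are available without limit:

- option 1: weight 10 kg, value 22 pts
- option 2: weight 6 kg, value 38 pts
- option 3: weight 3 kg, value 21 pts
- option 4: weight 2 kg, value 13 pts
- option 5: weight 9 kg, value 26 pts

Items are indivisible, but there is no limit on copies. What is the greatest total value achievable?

Best value-per-unit is option 3 at 21/3; filling with it alone gives 15×21 = 315.
Optimal mix: 15×option 3 + 1×option 4 → weight 47, value 328.

328 pts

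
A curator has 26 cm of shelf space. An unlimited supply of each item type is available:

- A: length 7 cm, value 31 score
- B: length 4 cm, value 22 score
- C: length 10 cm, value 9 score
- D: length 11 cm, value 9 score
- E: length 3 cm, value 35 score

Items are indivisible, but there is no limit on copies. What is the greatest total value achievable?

280 score

Best value-per-unit is E at 35/3, and filling with it alone uses length 8×3=24. No mix of the others beats 8×35 = 280.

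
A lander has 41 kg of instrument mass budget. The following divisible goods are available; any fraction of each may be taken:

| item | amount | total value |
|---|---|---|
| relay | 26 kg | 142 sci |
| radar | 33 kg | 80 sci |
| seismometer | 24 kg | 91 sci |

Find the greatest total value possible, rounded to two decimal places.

198.88

Take in order of value per unit:
- relay (142/26 per unit): all 26 → value 142, running total 142.00
- seismometer (91/24 per unit): 15 of 24 → value 15×91/24 = 56.8750, running total 198.88
Total 198.88.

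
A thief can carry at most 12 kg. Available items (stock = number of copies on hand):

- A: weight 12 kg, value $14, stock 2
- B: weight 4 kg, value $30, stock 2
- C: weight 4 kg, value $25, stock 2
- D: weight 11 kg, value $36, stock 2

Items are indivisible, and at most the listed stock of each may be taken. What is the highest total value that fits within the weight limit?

Best selections within weight 12 and stock limits:
- 2×B + 1×C: weight 12, value 85
- 1×B + 2×C: weight 12, value 80
- 2×B: weight 8, value 60
Best: $85.

$85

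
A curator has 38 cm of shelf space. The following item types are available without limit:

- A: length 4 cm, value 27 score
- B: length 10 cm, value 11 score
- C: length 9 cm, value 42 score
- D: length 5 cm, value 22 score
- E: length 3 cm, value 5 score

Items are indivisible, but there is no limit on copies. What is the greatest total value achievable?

243 score

Best value-per-unit is A at 27/4, and filling with it alone uses length 9×4=36. No mix of the others beats 9×27 = 243.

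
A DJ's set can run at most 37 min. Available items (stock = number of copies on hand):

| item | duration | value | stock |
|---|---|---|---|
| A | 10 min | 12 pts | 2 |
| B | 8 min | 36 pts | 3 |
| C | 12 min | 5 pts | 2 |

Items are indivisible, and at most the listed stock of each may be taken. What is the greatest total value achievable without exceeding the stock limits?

Best selections within duration 37 and stock limits:
- 1×A + 3×B: duration 34, value 120
- 3×B + 1×C: duration 36, value 113
- 3×B: duration 24, value 108
Best: 120 pts.

120 pts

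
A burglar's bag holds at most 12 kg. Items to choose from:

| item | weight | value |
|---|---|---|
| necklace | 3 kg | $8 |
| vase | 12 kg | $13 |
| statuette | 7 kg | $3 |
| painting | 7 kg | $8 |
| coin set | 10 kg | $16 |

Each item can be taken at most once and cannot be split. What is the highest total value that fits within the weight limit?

$16

Check high-value combinations within 12 kg:
- necklace+painting: weight 3+7=10, value 8+8=16
- coin set: weight 10, value 16
- vase: weight 12, value 13
- necklace+statuette: weight 3+7=10, value 8+3=11
Best: $16.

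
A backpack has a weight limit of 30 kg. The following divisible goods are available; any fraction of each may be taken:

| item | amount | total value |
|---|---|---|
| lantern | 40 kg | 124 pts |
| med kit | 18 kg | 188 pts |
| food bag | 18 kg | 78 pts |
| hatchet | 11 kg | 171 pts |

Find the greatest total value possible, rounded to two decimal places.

363.33

Take in order of value per unit:
- hatchet (171/11 per unit): all 11 → value 171, running total 171.00
- med kit (188/18 per unit): all 18 → value 188, running total 359.00
- food bag (78/18 per unit): 1 of 18 → value 1×78/18 = 4.3333, running total 363.33
Total 363.33.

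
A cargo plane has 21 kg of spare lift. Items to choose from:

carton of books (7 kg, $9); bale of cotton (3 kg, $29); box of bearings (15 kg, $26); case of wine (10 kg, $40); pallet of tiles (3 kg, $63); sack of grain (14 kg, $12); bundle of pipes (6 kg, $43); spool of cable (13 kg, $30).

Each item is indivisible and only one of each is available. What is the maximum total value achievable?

$146

Check high-value combinations within 21 kg:
- case of wine+pallet of tiles+bundle of pipes: weight 10+3+6=19, value 40+63+43=146
- carton of books+bale of cotton+pallet of tiles+bundle of pipes: weight 7+3+3+6=19, value 9+29+63+43=144
- bale of cotton+pallet of tiles+bundle of pipes: weight 3+3+6=12, value 29+63+43=135
Best: $146.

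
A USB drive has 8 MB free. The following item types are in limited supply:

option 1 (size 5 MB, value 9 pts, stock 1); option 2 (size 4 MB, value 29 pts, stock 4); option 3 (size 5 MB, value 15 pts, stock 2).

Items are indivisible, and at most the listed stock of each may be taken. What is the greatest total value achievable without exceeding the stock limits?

58 pts

Best selections within size 8 and stock limits:
- 2×option 2: size 8, value 58
- 1×option 2: size 4, value 29
- 1×option 3: size 5, value 15
Best: 58 pts.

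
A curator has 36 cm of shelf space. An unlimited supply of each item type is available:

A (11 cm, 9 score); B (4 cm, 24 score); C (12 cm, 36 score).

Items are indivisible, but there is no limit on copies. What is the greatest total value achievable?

216 score

Best value-per-unit is B at 24/4, and filling with it alone uses length 9×4=36. No mix of the others beats 9×24 = 216.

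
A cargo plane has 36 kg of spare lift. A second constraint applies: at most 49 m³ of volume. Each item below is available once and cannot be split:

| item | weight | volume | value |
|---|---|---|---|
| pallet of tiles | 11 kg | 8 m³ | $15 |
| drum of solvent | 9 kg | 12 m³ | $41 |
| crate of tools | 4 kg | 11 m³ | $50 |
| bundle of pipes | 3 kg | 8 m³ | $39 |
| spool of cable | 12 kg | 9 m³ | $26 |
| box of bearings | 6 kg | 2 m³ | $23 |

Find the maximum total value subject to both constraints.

$179

Feasible sets respecting both limits:
- drum of solvent+crate of tools+bundle of pipes+spool of cable+box of bearings: weight 34, volume 42, value 179
- pallet of tiles+drum of solvent+crate of tools+bundle of pipes+box of bearings: weight 33, volume 41, value 168
- drum of solvent+crate of tools+bundle of pipes+spool of cable: weight 28, volume 40, value 156
- drum of solvent+crate of tools+bundle of pipes+box of bearings: weight 22, volume 33, value 153
Best: $179.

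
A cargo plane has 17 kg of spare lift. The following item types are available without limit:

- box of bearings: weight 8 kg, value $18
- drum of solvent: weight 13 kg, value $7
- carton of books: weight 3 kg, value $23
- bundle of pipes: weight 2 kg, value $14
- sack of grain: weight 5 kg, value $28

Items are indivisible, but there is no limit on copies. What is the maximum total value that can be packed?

$129

Best value-per-unit is carton of books at 23/3; filling with it alone gives 5×23 = 115.
Optimal mix: 5×carton of books + 1×bundle of pipes → weight 17, value 129.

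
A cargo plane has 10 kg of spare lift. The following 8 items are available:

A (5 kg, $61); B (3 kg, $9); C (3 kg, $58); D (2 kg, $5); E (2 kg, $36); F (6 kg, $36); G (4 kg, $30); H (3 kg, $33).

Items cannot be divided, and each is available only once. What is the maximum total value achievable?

$155

This is a 0/1 knapsack; check combinations near the capacity.
- A+C+E: weight 5+3+2=10, value 61+58+36=155
- C+D+E+H: weight 3+2+2+3=10, value 58+5+36+33=132
- A+E+H: weight 5+2+3=10, value 61+36+33=130
- C+E+H: weight 3+2+3=8, value 58+36+33=127
Best: $155.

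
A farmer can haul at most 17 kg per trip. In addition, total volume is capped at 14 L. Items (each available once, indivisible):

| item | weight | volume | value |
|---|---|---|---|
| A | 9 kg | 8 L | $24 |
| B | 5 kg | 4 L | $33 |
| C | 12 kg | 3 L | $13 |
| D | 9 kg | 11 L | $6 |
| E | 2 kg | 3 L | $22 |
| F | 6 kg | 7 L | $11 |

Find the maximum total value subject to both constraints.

Feasible sets respecting both limits:
- B+E+F: weight 13, volume 14, value 66
- A+B: weight 14, volume 12, value 57
- B+E: weight 7, volume 7, value 55
- B+C: weight 17, volume 7, value 46
Best: $66.

$66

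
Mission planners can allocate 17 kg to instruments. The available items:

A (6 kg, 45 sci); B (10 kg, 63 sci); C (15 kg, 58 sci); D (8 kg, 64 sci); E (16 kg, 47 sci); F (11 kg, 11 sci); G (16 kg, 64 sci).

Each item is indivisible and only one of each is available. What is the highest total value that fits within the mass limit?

109 sci

Check high-value combinations within 17 kg:
- A+D: mass 6+8=14, value 45+64=109
- A+B: mass 6+10=16, value 45+63=108
- D: mass 8, value 64
- G: mass 16, value 64
- B: mass 10, value 63
Best: 109 sci.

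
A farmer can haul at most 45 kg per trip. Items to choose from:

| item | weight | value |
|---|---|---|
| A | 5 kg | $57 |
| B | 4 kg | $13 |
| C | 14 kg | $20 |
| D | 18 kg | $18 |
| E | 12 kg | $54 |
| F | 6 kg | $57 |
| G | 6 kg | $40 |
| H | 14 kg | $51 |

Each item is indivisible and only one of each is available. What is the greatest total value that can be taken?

$259

Check high-value combinations within 45 kg:
- A+E+F+G+H: weight 5+12+6+6+14=43, value 57+54+57+40+51=259
- A+B+E+F+H: weight 5+4+12+6+14=41, value 57+13+54+57+51=232
- A+C+E+F+G: weight 5+14+12+6+6=43, value 57+20+54+57+40=228
Best: $259.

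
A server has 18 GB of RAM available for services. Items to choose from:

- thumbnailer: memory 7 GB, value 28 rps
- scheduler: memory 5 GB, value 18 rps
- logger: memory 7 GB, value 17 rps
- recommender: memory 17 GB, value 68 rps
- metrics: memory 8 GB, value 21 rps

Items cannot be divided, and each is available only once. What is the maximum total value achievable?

68 rps

Check high-value combinations within 18 GB:
- recommender: memory 17, value 68
- thumbnailer+metrics: memory 7+8=15, value 28+21=49
- thumbnailer+scheduler: memory 7+5=12, value 28+18=46
- thumbnailer+logger: memory 7+7=14, value 28+17=45
- scheduler+metrics: memory 5+8=13, value 18+21=39
Best: 68 rps.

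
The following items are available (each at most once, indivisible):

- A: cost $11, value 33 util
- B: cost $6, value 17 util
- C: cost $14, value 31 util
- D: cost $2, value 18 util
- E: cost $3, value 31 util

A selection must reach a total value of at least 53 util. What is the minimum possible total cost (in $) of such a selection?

Subsets with value ≥ 53, sorted by total cost:
- B+D+E: cost 11, value 66
- A+E: cost 14, value 64
Minimum cost: 11 $.

11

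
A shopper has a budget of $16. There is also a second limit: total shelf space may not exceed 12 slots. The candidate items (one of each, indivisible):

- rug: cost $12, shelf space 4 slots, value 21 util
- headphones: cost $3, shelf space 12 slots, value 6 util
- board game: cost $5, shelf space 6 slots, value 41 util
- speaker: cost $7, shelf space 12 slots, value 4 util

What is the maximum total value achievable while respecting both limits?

Feasible sets respecting both limits:
- board game: cost 5, shelf space 6, value 41
- rug: cost 12, shelf space 4, value 21
- headphones: cost 3, shelf space 12, value 6
- speaker: cost 7, shelf space 12, value 4
Best: 41 util.

41 util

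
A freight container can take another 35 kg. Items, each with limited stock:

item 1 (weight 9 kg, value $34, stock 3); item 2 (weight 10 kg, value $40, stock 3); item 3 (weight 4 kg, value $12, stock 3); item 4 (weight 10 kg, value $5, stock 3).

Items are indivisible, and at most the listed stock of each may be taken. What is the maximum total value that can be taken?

Top feasible selections:
- 3×item 2 + 1×item 3: weight 34, value 132
- 1×item 1 + 2×item 2 + 1×item 3: weight 33, value 126
Best: $132.

$132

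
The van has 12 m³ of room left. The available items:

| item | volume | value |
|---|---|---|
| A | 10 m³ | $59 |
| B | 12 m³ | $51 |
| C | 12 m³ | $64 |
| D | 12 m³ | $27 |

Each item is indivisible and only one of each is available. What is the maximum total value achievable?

Check high-value combinations within 12 m³:
- C: volume 12, value 64
- A: volume 10, value 59
- B: volume 12, value 51
Best: $64.

$64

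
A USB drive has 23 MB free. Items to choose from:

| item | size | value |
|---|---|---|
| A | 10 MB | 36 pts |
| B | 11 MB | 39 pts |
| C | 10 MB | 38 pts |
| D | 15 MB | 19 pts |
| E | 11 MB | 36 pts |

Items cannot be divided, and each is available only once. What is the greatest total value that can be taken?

77 pts

This is a 0/1 knapsack; check combinations near the capacity.
- B+C: size 11+10=21, value 39+38=77
- A+B: size 10+11=21, value 36+39=75
- B+E: size 11+11=22, value 39+36=75
- A+C: size 10+10=20, value 36+38=74
Best: 77 pts.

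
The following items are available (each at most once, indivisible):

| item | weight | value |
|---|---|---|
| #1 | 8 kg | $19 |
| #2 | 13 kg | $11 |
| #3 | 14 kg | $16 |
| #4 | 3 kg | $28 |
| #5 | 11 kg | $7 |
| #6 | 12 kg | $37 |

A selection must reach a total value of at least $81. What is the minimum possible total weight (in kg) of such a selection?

23

Subsets with value ≥ 81, sorted by total weight:
- #1+#4+#6: weight 23, value 84
- #3+#4+#6: weight 29, value 81
- #1+#4+#5+#6: weight 34, value 91
Minimum weight: 23 kg.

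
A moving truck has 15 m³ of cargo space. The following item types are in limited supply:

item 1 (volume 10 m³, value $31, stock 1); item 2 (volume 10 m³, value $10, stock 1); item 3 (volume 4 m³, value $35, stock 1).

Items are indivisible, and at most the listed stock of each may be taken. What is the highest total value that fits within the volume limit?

$66

Best selections within volume 15 and stock limits:
- 1×item 1 + 1×item 3: volume 14, value 66
- 1×item 2 + 1×item 3: volume 14, value 45
- 1×item 3: volume 4, value 35
- 1×item 1: volume 10, value 31
Best: $66.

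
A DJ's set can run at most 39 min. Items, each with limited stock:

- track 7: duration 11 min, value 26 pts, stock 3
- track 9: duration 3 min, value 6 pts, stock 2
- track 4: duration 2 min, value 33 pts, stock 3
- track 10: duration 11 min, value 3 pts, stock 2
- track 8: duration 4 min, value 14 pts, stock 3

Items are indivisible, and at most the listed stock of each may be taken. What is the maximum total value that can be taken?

185 pts

Top feasible selections:
- 2×track 7 + 1×track 9 + 3×track 4 + 2×track 8: duration 39, value 185
- 1×track 7 + 2×track 9 + 3×track 4 + 3×track 8: duration 35, value 179
- 2×track 7 + 3×track 4 + 2×track 8: duration 36, value 179
Best: 185 pts.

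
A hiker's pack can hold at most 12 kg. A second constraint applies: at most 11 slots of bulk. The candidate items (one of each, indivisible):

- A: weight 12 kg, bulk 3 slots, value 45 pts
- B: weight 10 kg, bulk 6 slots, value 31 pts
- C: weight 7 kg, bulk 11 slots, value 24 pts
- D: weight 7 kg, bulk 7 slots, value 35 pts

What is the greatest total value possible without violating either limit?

Feasible sets respecting both limits:
- A: weight 12, bulk 3, value 45
- D: weight 7, bulk 7, value 35
- B: weight 10, bulk 6, value 31
- C: weight 7, bulk 11, value 24
Best: 45 pts.

45 pts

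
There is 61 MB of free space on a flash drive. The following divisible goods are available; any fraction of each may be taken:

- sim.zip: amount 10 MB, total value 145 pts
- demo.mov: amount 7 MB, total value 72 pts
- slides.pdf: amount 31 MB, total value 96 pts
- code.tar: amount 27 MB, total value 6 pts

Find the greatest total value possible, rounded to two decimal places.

315.89

Take in order of value per unit:
- sim.zip (145/10 per unit): all 10 → value 145, running total 145.00
- demo.mov (72/7 per unit): all 7 → value 72, running total 217.00
- slides.pdf (96/31 per unit): all 31 → value 96, running total 313.00
- code.tar (6/27 per unit): 13 of 27 → value 13×6/27 = 2.8889, running total 315.89
Total 315.89.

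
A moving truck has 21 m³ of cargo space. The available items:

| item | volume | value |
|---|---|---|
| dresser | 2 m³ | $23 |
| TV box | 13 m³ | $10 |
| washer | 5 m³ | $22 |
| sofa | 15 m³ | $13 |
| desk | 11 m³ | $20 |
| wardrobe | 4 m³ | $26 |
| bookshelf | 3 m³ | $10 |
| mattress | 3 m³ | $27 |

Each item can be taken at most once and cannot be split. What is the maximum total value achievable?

$108

Check high-value combinations within 21 m³:
- dresser+washer+wardrobe+bookshelf+mattress: volume 2+5+4+3+3=17, value 23+22+26+10+27=108
- dresser+washer+wardrobe+mattress: volume 2+5+4+3=14, value 23+22+26+27=98
- dresser+desk+wardrobe+mattress: volume 2+11+4+3=20, value 23+20+26+27=96
Best: $108.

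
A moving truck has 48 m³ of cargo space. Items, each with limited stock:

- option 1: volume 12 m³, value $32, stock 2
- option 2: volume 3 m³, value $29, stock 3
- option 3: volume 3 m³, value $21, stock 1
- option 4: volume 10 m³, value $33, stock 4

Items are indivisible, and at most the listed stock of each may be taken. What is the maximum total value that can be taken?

$207

Top feasible selections:
- 3×option 2 + 1×option 3 + 3×option 4: volume 42, value 207
- 1×option 1 + 3×option 2 + 1×option 3 + 2×option 4: volume 44, value 206
Best: $207.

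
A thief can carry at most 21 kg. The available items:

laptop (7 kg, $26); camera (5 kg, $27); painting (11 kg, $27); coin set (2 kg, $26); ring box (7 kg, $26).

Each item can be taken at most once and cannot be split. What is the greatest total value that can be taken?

$105

This is a 0/1 knapsack; check combinations near the capacity.
- laptop+camera+coin set+ring box: weight 7+5+2+7=21, value 26+27+26+26=105
- camera+painting+coin set: weight 5+11+2=18, value 27+27+26=80
- laptop+camera+coin set: weight 7+5+2=14, value 26+27+26=79
- camera+coin set+ring box: weight 5+2+7=14, value 27+26+26=79
Best: $105.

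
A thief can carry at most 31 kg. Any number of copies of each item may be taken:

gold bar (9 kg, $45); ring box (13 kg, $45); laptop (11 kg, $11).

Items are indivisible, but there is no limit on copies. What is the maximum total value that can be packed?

$135

Best value-per-unit is gold bar at 45/9, and filling with it alone uses weight 3×9=27. No mix of the others beats 3×45 = 135.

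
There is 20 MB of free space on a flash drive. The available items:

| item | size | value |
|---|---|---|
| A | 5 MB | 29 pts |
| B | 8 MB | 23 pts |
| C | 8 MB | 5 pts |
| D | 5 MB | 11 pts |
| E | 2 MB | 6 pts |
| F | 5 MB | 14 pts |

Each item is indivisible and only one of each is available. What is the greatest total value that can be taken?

This is a 0/1 knapsack; check combinations near the capacity.
- A+B+E+F: size 5+8+2+5=20, value 29+23+6+14=72
- A+B+D+E: size 5+8+5+2=20, value 29+23+11+6=69
- A+B+F: size 5+8+5=18, value 29+23+14=66
- A+B+D: size 5+8+5=18, value 29+23+11=63
- A+D+E+F: size 5+5+2+5=17, value 29+11+6+14=60
Best: 72 pts.

72 pts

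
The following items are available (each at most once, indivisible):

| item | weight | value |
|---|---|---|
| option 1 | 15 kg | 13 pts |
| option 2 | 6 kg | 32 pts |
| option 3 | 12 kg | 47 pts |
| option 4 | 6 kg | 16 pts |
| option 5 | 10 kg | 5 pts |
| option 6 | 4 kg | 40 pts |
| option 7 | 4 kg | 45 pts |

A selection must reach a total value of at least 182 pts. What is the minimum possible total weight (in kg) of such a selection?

42

Subsets with value ≥ 182, sorted by total weight:
- option 2+option 3+option 4+option 5+option 6+option 7: weight 42, value 185
- option 1+option 2+option 3+option 4+option 6+option 7: weight 47, value 193
Minimum weight: 42 kg.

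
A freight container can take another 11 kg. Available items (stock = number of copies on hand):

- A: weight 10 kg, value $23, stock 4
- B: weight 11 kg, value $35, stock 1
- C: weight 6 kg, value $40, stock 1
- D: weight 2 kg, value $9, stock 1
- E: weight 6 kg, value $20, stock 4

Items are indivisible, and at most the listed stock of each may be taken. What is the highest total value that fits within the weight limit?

Top feasible selections:
- 1×C + 1×D: weight 8, value 49
- 1×C: weight 6, value 40
- 1×B: weight 11, value 35
Best: $49.

$49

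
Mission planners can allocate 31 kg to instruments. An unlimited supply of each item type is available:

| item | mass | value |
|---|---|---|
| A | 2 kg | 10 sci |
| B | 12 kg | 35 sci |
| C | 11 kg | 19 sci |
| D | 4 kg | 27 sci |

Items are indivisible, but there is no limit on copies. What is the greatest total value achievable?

Best value-per-unit is D at 27/4; filling with it alone gives 7×27 = 189.
Optimal mix: 1×A + 7×D → mass 30, value 199.

199 sci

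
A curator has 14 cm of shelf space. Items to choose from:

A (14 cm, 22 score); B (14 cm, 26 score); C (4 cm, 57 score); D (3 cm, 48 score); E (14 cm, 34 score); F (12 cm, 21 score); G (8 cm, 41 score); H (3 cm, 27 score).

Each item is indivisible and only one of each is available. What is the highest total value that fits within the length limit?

This is a 0/1 knapsack; check combinations near the capacity.
- C+D+H: length 4+3+3=10, value 57+48+27=132
- D+G+H: length 3+8+3=14, value 48+41+27=116
- C+D: length 4+3=7, value 57+48=105
Best: 132 score.

132 score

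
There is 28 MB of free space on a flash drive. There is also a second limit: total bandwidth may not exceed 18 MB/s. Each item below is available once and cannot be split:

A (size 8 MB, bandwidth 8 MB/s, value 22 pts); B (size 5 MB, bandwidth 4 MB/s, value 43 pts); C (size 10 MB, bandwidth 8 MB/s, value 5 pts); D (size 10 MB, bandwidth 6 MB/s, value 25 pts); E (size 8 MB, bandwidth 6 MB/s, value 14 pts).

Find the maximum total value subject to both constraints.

90 pts

Feasible sets respecting both limits:
- A+B+D: size 23, bandwidth 18, value 90
- B+D+E: size 23, bandwidth 16, value 82
- A+B+E: size 21, bandwidth 18, value 79
Best: 90 pts.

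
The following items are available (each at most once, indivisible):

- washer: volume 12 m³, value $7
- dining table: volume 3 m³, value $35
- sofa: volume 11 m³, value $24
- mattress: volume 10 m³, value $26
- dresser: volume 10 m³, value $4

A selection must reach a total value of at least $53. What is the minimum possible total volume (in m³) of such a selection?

Subsets with value ≥ 53, sorted by total volume:
- dining table+mattress: volume 13, value 61
- dining table+sofa: volume 14, value 59
- dining table+mattress+dresser: volume 23, value 65
Minimum volume: 13 m³.

13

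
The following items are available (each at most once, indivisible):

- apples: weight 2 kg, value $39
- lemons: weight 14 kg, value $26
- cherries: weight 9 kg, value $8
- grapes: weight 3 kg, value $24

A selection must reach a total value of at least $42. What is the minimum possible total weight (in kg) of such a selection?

5

Subsets with value ≥ 42, sorted by total weight:
- apples+grapes: weight 5, value 63
- apples+cherries: weight 11, value 47
Minimum weight: 5 kg.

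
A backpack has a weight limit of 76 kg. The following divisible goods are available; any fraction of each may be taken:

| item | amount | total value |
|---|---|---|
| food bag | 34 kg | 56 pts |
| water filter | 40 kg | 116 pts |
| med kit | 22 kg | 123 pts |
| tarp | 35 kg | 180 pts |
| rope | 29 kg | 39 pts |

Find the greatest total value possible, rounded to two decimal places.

Take in order of value per unit:
- med kit (123/22 per unit): all 22 → value 123, running total 123.00
- tarp (180/35 per unit): all 35 → value 180, running total 303.00
- water filter (116/40 per unit): 19 of 40 → value 19×116/40 = 55.1000, running total 358.10
Total 358.10.

358.10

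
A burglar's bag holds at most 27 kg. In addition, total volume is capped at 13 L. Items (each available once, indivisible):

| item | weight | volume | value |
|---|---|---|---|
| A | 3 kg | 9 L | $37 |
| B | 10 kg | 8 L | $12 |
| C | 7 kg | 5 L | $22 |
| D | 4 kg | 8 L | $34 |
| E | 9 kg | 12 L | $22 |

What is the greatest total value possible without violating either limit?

Feasible sets respecting both limits:
- C+D: weight 11, volume 13, value 56
- A: weight 3, volume 9, value 37
- B+C: weight 17, volume 13, value 34
- D: weight 4, volume 8, value 34
Best: $56.

$56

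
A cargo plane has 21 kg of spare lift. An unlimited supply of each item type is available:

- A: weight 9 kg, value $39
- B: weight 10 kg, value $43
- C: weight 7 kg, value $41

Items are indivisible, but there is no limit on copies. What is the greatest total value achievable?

Best value-per-unit is C at 41/7, and filling with it alone uses weight 3×7=21. No mix of the others beats 3×41 = 123.

$123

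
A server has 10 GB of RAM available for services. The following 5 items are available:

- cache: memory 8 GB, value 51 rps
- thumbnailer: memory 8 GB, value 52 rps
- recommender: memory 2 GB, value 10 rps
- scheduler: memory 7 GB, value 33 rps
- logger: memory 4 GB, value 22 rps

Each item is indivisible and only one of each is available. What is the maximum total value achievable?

62 rps

Check high-value combinations within 10 GB:
- thumbnailer+recommender: memory 8+2=10, value 52+10=62
- cache+recommender: memory 8+2=10, value 51+10=61
- thumbnailer: memory 8, value 52
Best: 62 rps.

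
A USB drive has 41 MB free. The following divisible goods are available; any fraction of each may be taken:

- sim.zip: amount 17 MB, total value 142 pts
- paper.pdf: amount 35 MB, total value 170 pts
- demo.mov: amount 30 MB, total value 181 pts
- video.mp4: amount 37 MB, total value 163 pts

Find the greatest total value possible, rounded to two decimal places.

Take in order of value per unit:
- sim.zip (142/17 per unit): all 17 → value 142, running total 142.00
- demo.mov (181/30 per unit): 24 of 30 → value 24×181/30 = 144.8000, running total 286.80
Total 286.80.

286.80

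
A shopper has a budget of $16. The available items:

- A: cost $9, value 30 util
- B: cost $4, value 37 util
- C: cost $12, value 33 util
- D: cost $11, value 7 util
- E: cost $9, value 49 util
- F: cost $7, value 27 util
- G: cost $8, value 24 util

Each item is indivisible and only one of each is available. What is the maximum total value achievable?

Check high-value combinations within $16:
- B+E: cost 4+9=13, value 37+49=86
- E+F: cost 9+7=16, value 49+27=76
- B+C: cost 4+12=16, value 37+33=70
Best: 86 util.

86 util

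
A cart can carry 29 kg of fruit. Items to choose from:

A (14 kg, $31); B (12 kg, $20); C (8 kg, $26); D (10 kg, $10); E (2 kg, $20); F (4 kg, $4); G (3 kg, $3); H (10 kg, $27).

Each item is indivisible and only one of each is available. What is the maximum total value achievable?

This is a 0/1 knapsack; check combinations near the capacity.
- A+C+E+F: weight 14+8+2+4=28, value 31+26+20+4=81
- A+E+G+H: weight 14+2+3+10=29, value 31+20+3+27=81
- A+C+E+G: weight 14+8+2+3=27, value 31+26+20+3=80
- C+E+F+G+H: weight 8+2+4+3+10=27, value 26+20+4+3+27=80
Best: $81.

$81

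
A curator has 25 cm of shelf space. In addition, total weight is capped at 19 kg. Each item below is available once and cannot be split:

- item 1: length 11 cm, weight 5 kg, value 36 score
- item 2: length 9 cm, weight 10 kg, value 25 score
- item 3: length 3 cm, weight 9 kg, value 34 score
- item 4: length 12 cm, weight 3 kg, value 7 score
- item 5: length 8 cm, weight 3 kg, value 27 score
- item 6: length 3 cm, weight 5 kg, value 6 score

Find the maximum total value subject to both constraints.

97 score

Feasible sets respecting both limits:
- item 1+item 3+item 5: length 22, weight 17, value 97
- item 1+item 3+item 6: length 17, weight 19, value 76
- item 1+item 3: length 14, weight 14, value 70
Best: 97 score.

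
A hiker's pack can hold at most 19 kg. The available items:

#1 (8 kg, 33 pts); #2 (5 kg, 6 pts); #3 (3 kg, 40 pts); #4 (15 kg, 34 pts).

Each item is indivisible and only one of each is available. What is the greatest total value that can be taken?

Check high-value combinations within 19 kg:
- #1+#2+#3: weight 8+5+3=16, value 33+6+40=79
- #3+#4: weight 3+15=18, value 40+34=74
- #1+#3: weight 8+3=11, value 33+40=73
- #2+#3: weight 5+3=8, value 6+40=46
- #3: weight 3, value 40
Best: 79 pts.

79 pts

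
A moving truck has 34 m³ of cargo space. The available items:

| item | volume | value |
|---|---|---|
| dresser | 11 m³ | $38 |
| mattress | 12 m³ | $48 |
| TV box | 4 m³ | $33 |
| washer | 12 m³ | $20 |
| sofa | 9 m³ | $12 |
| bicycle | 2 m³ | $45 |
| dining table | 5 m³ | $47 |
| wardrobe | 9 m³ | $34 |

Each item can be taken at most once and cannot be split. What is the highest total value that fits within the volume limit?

Check high-value combinations within 34 m³:
- dresser+mattress+TV box+bicycle+dining table: volume 11+12+4+2+5=34, value 38+48+33+45+47=211
- mattress+TV box+bicycle+dining table+wardrobe: volume 12+4+2+5+9=32, value 48+33+45+47+34=207
- dresser+TV box+bicycle+dining table+wardrobe: volume 11+4+2+5+9=31, value 38+33+45+47+34=197
- mattress+TV box+sofa+bicycle+dining table: volume 12+4+9+2+5=32, value 48+33+12+45+47=185
- dresser+TV box+washer+bicycle+dining table: volume 11+4+12+2+5=34, value 38+33+20+45+47=183
Best: $211.

$211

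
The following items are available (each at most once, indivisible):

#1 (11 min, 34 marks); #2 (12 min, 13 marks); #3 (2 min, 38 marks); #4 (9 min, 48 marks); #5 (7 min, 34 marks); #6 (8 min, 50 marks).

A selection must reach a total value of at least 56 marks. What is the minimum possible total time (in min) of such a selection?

9

Subsets with value ≥ 56, sorted by total time:
- #3+#5: time 9, value 72
- #3+#6: time 10, value 88
- #3+#4: time 11, value 86
Minimum time: 9 min.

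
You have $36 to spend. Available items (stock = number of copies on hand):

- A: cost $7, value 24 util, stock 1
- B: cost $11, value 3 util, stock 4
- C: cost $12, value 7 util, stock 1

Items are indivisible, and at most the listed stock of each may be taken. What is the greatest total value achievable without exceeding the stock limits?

Top feasible selections:
- 1×A + 1×B + 1×C: cost 30, value 34
- 1×A + 1×C: cost 19, value 31
- 1×A + 2×B: cost 29, value 30
- 1×A + 1×B: cost 18, value 27
Best: 34 util.

34 util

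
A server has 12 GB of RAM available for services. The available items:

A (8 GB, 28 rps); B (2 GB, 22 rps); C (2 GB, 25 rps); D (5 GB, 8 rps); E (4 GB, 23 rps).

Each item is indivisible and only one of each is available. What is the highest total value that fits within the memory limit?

Check high-value combinations within 12 GB:
- A+B+C: memory 8+2+2=12, value 28+22+25=75
- B+C+E: memory 2+2+4=8, value 22+25+23=70
- C+D+E: memory 2+5+4=11, value 25+8+23=56
- B+C+D: memory 2+2+5=9, value 22+25+8=55
- A+C: memory 8+2=10, value 28+25=53
Best: 75 rps.

75 rps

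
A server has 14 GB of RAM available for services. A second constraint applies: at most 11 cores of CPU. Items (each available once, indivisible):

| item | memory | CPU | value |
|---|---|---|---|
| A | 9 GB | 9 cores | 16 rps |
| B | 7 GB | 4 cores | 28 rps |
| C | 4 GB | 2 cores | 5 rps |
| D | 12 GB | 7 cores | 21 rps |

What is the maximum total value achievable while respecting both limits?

33 rps

Feasible sets respecting both limits:
- B+C: memory 11, CPU 6, value 33
- B: memory 7, CPU 4, value 28
- A+C: memory 13, CPU 11, value 21
Best: 33 rps.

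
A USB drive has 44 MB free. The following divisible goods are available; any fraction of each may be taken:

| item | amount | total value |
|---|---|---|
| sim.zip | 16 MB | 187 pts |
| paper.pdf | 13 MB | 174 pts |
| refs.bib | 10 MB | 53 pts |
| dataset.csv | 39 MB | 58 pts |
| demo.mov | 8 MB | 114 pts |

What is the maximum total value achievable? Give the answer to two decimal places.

Take in order of value per unit:
- demo.mov (114/8 per unit): all 8 → value 114, running total 114.00
- paper.pdf (174/13 per unit): all 13 → value 174, running total 288.00
- sim.zip (187/16 per unit): all 16 → value 187, running total 475.00
- refs.bib (53/10 per unit): 7 of 10 → value 7×53/10 = 37.1000, running total 512.10
Total 512.10.

512.10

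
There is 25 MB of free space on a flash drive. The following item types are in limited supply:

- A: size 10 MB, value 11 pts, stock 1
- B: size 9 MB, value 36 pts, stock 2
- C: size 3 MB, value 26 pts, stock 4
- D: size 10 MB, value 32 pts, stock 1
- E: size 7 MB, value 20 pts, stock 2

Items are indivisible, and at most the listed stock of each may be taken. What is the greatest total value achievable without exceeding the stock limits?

140 pts

Top feasible selections:
- 1×B + 4×C: size 21, value 140
- 4×C + 1×D: size 22, value 136
- 1×B + 3×C + 1×E: size 25, value 134
- 4×C + 1×E: size 19, value 124
Best: 140 pts.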